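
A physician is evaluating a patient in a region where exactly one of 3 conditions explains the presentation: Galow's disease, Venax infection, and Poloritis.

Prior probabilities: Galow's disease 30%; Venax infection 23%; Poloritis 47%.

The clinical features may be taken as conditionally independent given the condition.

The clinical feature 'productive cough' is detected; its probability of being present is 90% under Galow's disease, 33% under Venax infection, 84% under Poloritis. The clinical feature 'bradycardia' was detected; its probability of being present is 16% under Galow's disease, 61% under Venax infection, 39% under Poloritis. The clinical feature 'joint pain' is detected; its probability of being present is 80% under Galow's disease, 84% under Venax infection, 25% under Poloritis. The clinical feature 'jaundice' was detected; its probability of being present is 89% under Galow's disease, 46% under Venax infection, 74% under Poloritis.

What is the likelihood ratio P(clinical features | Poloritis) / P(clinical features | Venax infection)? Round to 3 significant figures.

0.779

The Bayes factor is the ratio of the joint likelihoods of the clinical feature pattern under the two hypotheses.
  Poloritis: 0.84 × 0.39 × 0.25 × 0.74 = 0.060606
  Venax infection: 0.33 × 0.61 × 0.84 × 0.46 = 0.077782
Bayes factor = 0.060606 / 0.077782 ≈ 0.779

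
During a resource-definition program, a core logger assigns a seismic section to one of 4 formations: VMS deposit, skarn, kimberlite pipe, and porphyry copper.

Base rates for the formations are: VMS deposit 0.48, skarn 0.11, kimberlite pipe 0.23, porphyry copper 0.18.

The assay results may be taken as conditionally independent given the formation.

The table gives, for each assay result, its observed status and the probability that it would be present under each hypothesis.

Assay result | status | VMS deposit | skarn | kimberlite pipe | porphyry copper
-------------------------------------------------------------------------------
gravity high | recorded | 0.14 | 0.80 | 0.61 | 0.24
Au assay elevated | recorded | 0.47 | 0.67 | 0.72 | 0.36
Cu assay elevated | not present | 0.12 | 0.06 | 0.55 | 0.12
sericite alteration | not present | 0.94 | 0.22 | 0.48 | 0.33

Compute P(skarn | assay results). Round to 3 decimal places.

0.556

Multiply each prior by the joint likelihood of the assay result pattern (using 1 − P(present | H) for each absent assay result):
  VMS deposit: 0.48 × 0.14 × 0.47 × (1 − 0.12) × (1 − 0.94) = 0.0016676
  skarn: 0.11 × 0.80 × 0.67 × (1 − 0.06) × (1 − 0.22) = 0.043229
  kimberlite pipe: 0.23 × 0.61 × 0.72 × (1 − 0.55) × (1 − 0.48) = 0.023638
  porphyry copper: 0.18 × 0.24 × 0.36 × (1 − 0.12) × (1 − 0.33) = 0.0091695
Marginal likelihood of the evidence = 0.077704.
P(skarn | evidence) = 0.043229 / 0.077704 ≈ 0.556.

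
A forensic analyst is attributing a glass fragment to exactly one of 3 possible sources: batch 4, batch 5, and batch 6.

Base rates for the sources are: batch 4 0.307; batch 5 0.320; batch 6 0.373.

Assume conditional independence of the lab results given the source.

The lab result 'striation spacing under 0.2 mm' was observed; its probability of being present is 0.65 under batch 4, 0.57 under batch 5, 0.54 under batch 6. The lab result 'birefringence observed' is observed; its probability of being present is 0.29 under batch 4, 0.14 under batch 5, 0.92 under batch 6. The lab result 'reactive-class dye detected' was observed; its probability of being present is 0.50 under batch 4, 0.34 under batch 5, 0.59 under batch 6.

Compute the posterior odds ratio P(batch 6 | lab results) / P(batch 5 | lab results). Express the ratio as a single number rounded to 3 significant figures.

Unnormalized posterior weight (prior times the lab result likelihoods) for each of the two hypotheses:
  batch 6: 0.373 × 0.54 × 0.92 × 0.59 = 0.10933
  batch 5: 0.320 × 0.57 × 0.14 × 0.34 = 0.0086822
Odds(batch 6 : batch 5) = 0.10933 / 0.0086822 ≈ 12.6.

12.6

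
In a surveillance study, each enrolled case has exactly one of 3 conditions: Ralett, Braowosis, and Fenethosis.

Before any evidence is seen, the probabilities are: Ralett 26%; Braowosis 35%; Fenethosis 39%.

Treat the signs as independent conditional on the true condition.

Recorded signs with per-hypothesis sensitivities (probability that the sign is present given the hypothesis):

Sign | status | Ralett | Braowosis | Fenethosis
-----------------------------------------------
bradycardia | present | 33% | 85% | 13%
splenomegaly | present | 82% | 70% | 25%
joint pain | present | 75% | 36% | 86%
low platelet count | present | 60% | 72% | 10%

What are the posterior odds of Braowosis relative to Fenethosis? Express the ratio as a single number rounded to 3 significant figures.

The normalizing constant cancels in an odds ratio, so compute prior × likelihood for the two hypotheses only:
  Braowosis: 0.35 × 0.85 × 0.70 × 0.36 × 0.72 = 0.053978
  Fenethosis: 0.39 × 0.13 × 0.25 × 0.86 × 0.10 = 0.0010901
Odds(Braowosis : Fenethosis) = 0.053978 / 0.0010901 ≈ 49.5.

49.5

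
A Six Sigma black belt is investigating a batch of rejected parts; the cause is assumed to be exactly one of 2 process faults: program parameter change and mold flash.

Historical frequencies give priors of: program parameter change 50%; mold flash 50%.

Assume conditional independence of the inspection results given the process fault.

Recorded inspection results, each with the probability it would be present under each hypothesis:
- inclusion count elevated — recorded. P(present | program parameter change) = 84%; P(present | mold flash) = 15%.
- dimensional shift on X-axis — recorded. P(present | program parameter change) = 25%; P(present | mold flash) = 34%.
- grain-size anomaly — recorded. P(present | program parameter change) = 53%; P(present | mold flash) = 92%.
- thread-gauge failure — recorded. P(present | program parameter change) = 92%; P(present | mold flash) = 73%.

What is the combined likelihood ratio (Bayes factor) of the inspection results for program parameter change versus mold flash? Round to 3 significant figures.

2.99

Joint likelihood of the inspection result pattern under each hypothesis:
  program parameter change: 0.84 × 0.25 × 0.53 × 0.92 = 0.1024
  mold flash: 0.15 × 0.34 × 0.92 × 0.73 = 0.034252
Bayes factor = 0.1024 / 0.034252 ≈ 2.99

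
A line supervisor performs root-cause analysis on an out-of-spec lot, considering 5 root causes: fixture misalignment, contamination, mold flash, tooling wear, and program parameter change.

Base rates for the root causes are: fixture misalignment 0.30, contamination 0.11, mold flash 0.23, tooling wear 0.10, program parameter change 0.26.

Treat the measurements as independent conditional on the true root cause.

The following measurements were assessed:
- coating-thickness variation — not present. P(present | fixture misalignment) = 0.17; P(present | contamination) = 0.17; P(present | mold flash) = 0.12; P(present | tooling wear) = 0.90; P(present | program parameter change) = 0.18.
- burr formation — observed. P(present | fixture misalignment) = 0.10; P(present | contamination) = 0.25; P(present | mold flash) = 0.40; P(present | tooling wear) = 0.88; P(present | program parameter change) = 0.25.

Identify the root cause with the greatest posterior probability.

For each hypothesis, the unnormalized posterior weight is prior × product of the measurement likelihoods (using 1 − P(present | H) for each absent measurement):
  fixture misalignment: 0.30 × (1 − 0.17) × 0.10 = 0.0249
  contamination: 0.11 × (1 − 0.17) × 0.25 = 0.022825
  mold flash: 0.23 × (1 − 0.12) × 0.40 = 0.08096
  tooling wear: 0.10 × (1 − 0.90) × 0.88 = 0.0088
  program parameter change: 0.26 × (1 − 0.18) × 0.25 = 0.0533
Marginal likelihood of the evidence = 0.19079.
P(fixture misalignment | evidence) ≈ 0.0249 / 0.19079 ≈ 0.131
P(contamination | evidence) ≈ 0.022825 / 0.19079 ≈ 0.120
P(mold flash | evidence) ≈ 0.08096 / 0.19079 ≈ 0.424
P(tooling wear | evidence) ≈ 0.0088 / 0.19079 ≈ 0.046
P(program parameter change | evidence) ≈ 0.0533 / 0.19079 ≈ 0.279
The largest is 0.424, so mold flash is most probable.

mold flash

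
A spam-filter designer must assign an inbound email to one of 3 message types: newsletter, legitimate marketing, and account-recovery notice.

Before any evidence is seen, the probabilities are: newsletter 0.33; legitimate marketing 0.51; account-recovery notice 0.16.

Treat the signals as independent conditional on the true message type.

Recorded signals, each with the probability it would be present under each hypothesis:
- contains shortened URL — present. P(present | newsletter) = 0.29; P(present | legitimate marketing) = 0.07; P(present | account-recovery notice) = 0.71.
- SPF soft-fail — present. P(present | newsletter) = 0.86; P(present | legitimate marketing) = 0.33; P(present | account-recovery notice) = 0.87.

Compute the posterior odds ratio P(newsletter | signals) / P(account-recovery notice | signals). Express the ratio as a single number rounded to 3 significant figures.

Posterior odds equal prior odds times the likelihood ratio; only the two competing hypotheses matter.
  newsletter: 0.33 × 0.29 × 0.86 = 0.082302
  account-recovery notice: 0.16 × 0.71 × 0.87 = 0.098832
Posterior odds = 0.082302 / 0.098832 ≈ 0.833.

0.833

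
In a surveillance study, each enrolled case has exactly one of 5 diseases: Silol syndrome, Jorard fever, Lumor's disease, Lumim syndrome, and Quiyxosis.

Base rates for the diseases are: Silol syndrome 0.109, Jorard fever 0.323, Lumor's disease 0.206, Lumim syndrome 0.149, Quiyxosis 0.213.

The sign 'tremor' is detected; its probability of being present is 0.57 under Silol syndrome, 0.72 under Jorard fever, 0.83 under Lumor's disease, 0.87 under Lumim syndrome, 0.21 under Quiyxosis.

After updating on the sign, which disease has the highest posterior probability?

For each hypothesis, the unnormalized posterior weight is prior × likelihood:
  Silol syndrome: 0.109 × 0.57 = 0.06213
  Jorard fever: 0.323 × 0.72 = 0.23256
  Lumor's disease: 0.206 × 0.83 = 0.17098
  Lumim syndrome: 0.149 × 0.87 = 0.12963
  Quiyxosis: 0.213 × 0.21 = 0.04473
Marginal likelihood of the evidence = 0.64003.
P(Silol syndrome | evidence) ≈ 0.06213 / 0.64003 ≈ 0.097
P(Jorard fever | evidence) ≈ 0.23256 / 0.64003 ≈ 0.363
P(Lumor's disease | evidence) ≈ 0.17098 / 0.64003 ≈ 0.267
P(Lumim syndrome | evidence) ≈ 0.12963 / 0.64003 ≈ 0.203
P(Quiyxosis | evidence) ≈ 0.04473 / 0.64003 ≈ 0.070
The largest is 0.363, so Jorard fever is most probable.

Jorard fever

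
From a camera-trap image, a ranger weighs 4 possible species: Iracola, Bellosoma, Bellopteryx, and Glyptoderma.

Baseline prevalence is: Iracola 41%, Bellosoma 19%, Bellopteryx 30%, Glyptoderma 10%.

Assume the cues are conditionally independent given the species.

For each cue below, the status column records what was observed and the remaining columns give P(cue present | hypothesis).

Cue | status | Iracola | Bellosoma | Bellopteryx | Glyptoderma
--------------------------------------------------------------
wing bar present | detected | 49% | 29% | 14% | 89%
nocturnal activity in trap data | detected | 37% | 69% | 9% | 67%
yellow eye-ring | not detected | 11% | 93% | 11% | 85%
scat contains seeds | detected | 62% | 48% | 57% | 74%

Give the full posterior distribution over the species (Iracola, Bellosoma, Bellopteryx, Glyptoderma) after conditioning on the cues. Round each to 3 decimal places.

0.807, 0.025, 0.038, 0.130

By Bayes' rule with conditional independence, the unnormalized weight for each hypothesis is prior × ∏ likelihoods (using 1 − P(present | H) for each absent cue):
  Iracola: 0.41 × 0.49 × 0.37 × (1 − 0.11) × 0.62 = 0.041017
  Bellosoma: 0.19 × 0.29 × 0.69 × (1 − 0.93) × 0.48 = 0.0012774
  Bellopteryx: 0.30 × 0.14 × 0.09 × (1 − 0.11) × 0.57 = 0.0019176
  Glyptoderma: 0.10 × 0.89 × 0.67 × (1 − 0.85) × 0.74 = 0.0066189
Normalizing constant Z = 0.041017 + 0.0012774 + 0.0019176 + 0.0066189 = 0.050831.
P(Iracola | evidence) = 0.041017 / 0.050831 ≈ 0.807
P(Bellosoma | evidence) = 0.0012774 / 0.050831 ≈ 0.025
P(Bellopteryx | evidence) = 0.0019176 / 0.050831 ≈ 0.038
P(Glyptoderma | evidence) = 0.0066189 / 0.050831 ≈ 0.130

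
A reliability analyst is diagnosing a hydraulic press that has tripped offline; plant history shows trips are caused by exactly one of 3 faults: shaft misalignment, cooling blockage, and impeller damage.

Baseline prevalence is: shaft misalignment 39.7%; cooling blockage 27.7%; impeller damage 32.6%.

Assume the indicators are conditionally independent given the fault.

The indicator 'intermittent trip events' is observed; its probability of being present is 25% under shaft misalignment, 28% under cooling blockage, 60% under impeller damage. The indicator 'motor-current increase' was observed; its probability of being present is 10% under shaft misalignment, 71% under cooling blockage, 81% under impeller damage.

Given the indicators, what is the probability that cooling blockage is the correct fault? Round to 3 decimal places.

By Bayes' rule with conditional independence, the unnormalized weight for each hypothesis is prior × ∏ likelihoods:
  shaft misalignment: 0.397 × 0.25 × 0.10 = 0.009925
  cooling blockage: 0.277 × 0.28 × 0.71 = 0.055068
  impeller damage: 0.326 × 0.60 × 0.81 = 0.15844
The unnormalized weights sum to 0.22343.
P(cooling blockage | evidence) = 0.055068 / 0.22343 ≈ 0.246.

0.246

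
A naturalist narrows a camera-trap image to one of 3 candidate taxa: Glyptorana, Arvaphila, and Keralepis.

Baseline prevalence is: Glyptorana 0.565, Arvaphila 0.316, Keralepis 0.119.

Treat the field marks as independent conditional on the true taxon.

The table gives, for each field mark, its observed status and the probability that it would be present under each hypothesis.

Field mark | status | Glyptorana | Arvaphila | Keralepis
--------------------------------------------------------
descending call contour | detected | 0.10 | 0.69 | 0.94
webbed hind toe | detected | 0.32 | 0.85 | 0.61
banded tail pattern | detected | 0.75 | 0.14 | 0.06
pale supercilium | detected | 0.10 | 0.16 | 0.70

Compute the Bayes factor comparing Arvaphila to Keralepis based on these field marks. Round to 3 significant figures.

0.546

Take the product of per-field mark likelihoods under each hypothesis, then divide.
  Arvaphila: 0.69 × 0.85 × 0.14 × 0.16 = 0.013138
  Keralepis: 0.94 × 0.61 × 0.06 × 0.70 = 0.024083
Bayes factor = 0.013138 / 0.024083 ≈ 0.546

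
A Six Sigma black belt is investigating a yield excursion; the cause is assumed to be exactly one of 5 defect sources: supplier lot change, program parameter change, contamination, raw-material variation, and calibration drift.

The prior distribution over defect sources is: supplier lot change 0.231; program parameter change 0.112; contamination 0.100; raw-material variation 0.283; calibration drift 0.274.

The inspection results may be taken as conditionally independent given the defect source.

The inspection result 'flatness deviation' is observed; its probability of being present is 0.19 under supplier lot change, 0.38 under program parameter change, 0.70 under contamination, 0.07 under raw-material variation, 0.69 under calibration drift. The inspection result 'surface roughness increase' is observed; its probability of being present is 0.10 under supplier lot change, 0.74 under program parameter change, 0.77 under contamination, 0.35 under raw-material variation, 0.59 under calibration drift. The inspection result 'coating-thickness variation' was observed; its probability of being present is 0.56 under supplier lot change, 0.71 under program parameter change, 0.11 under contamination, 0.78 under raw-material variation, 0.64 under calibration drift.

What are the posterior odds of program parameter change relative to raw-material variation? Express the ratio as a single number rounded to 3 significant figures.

4.13

The normalizing constant cancels in an odds ratio, so compute prior × likelihood for the two hypotheses only:
  program parameter change: 0.112 × 0.38 × 0.74 × 0.71 = 0.022361
  raw-material variation: 0.283 × 0.07 × 0.35 × 0.78 = 0.0054081
Posterior odds = 0.022361 / 0.0054081 ≈ 4.13.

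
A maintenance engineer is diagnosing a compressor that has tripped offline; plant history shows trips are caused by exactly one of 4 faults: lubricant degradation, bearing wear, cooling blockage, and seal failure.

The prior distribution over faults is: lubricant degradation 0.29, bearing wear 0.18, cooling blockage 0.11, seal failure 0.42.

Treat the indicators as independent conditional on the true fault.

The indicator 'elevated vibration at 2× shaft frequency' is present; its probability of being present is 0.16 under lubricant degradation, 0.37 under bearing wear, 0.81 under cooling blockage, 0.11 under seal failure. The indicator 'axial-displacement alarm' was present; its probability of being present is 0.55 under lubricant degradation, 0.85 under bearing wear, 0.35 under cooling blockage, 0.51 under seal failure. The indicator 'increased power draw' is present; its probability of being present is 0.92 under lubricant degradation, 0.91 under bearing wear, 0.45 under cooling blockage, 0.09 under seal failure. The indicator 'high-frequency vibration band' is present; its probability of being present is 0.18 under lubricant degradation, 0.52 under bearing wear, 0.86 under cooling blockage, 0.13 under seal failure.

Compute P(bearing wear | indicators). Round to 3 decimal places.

Multiply each prior by the joint likelihood of the indicator pattern:
  lubricant degradation: 0.29 × 0.16 × 0.55 × 0.92 × 0.18 = 0.0042261
  bearing wear: 0.18 × 0.37 × 0.85 × 0.91 × 0.52 = 0.026788
  cooling blockage: 0.11 × 0.81 × 0.35 × 0.45 × 0.86 = 0.012069
  seal failure: 0.42 × 0.11 × 0.51 × 0.09 × 0.13 = 0.00027568
Marginal likelihood of the evidence = 0.043358.
P(bearing wear | evidence) = 0.026788 / 0.043358 ≈ 0.618.

0.618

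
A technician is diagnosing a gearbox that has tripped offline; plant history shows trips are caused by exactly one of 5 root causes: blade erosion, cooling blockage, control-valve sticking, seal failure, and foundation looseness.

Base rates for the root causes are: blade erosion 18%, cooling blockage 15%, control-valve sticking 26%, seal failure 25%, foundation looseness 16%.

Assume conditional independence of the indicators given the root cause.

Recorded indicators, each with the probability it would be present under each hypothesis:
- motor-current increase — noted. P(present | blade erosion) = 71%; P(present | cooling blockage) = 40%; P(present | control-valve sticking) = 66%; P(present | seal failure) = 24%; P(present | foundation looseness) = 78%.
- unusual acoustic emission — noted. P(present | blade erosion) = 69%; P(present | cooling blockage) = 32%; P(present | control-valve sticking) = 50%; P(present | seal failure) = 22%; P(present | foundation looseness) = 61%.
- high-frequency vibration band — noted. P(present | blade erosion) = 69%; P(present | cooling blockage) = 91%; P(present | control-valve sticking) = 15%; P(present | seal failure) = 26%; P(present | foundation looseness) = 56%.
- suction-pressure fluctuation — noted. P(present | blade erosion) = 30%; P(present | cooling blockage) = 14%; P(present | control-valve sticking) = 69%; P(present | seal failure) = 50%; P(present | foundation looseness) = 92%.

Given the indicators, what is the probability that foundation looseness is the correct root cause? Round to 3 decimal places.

For each hypothesis, the unnormalized posterior weight is prior × product of the indicator likelihoods:
  blade erosion: 0.18 × 0.71 × 0.69 × 0.69 × 0.30 = 0.018254
  cooling blockage: 0.15 × 0.40 × 0.32 × 0.91 × 0.14 = 0.0024461
  control-valve sticking: 0.26 × 0.66 × 0.50 × 0.15 × 0.69 = 0.0088803
  seal failure: 0.25 × 0.24 × 0.22 × 0.26 × 0.50 = 0.001716
  foundation looseness: 0.16 × 0.78 × 0.61 × 0.56 × 0.92 = 0.039221
The unnormalized weights sum to 0.070517.
P(foundation looseness | evidence) = 0.039221 / 0.070517 ≈ 0.556.

0.556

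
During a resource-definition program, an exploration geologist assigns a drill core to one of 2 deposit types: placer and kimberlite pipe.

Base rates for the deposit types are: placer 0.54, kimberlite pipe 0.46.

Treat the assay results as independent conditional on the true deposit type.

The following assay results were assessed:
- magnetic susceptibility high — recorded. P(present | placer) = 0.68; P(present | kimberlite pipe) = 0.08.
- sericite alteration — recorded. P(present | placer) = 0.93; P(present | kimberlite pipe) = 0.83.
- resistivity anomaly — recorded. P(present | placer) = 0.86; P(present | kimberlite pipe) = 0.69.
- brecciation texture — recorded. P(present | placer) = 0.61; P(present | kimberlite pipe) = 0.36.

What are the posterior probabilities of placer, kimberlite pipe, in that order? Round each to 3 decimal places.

Multiply each prior by the joint likelihood of the assay result pattern:
  placer: 0.54 × 0.68 × 0.93 × 0.86 × 0.61 = 0.17915
  kimberlite pipe: 0.46 × 0.08 × 0.83 × 0.69 × 0.36 = 0.0075871
Normalizing constant Z = 0.17915 + 0.0075871 = 0.18674.
P(placer | evidence) = 0.17915 / 0.18674 ≈ 0.959
P(kimberlite pipe | evidence) = 0.0075871 / 0.18674 ≈ 0.041

0.959, 0.041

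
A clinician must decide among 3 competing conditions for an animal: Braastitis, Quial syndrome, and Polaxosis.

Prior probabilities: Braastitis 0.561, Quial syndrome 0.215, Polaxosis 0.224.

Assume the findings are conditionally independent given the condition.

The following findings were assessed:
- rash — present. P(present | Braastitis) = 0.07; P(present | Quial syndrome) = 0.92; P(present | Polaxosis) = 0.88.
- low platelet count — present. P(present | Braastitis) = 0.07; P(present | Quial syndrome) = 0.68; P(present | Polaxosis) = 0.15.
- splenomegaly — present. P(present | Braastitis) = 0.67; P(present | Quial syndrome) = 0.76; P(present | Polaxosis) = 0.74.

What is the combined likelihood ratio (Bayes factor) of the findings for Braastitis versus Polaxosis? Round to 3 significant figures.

Joint likelihood of the evidence pattern under each hypothesis:
  Braastitis: 0.07 × 0.07 × 0.67 = 0.003283
  Polaxosis: 0.88 × 0.15 × 0.74 = 0.09768
Bayes factor = 0.003283 / 0.09768 ≈ 0.0336

0.0336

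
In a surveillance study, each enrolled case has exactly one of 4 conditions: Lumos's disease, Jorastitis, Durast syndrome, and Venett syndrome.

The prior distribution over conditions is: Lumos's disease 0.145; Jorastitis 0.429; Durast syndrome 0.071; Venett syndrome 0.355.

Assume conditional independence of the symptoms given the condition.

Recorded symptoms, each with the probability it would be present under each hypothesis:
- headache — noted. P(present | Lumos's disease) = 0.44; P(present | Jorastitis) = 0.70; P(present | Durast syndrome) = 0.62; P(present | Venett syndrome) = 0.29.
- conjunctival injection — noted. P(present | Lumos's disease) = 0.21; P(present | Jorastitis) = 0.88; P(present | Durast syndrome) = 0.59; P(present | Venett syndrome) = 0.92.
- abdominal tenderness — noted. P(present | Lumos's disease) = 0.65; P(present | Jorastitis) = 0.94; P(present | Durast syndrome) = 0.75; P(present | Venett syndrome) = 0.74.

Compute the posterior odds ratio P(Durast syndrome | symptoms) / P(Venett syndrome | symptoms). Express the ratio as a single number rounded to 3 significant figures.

0.278

The normalizing constant cancels in an odds ratio, so compute prior × likelihood for the two hypotheses only:
  Durast syndrome: 0.071 × 0.62 × 0.59 × 0.75 = 0.019479
  Venett syndrome: 0.355 × 0.29 × 0.92 × 0.74 = 0.070088
Odds(Durast syndrome : Venett syndrome) = 0.019479 / 0.070088 ≈ 0.278.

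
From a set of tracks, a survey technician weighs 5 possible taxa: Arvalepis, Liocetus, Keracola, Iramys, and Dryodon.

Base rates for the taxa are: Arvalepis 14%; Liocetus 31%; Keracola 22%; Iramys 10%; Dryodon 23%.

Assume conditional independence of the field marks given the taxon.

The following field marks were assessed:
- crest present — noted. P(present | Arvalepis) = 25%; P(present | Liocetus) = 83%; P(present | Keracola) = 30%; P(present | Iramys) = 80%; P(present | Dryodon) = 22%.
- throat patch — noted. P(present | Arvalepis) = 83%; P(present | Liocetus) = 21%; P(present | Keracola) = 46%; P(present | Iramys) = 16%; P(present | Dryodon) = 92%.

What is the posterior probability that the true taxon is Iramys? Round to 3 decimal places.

0.074

Multiply each prior by the joint likelihood of the field mark pattern:
  Arvalepis: 0.14 × 0.25 × 0.83 = 0.02905
  Liocetus: 0.31 × 0.83 × 0.21 = 0.054033
  Keracola: 0.22 × 0.30 × 0.46 = 0.03036
  Iramys: 0.10 × 0.80 × 0.16 = 0.0128
  Dryodon: 0.23 × 0.22 × 0.92 = 0.046552
The unnormalized weights sum to 0.1728.
P(Iramys | evidence) = 0.0128 / 0.1728 ≈ 0.074.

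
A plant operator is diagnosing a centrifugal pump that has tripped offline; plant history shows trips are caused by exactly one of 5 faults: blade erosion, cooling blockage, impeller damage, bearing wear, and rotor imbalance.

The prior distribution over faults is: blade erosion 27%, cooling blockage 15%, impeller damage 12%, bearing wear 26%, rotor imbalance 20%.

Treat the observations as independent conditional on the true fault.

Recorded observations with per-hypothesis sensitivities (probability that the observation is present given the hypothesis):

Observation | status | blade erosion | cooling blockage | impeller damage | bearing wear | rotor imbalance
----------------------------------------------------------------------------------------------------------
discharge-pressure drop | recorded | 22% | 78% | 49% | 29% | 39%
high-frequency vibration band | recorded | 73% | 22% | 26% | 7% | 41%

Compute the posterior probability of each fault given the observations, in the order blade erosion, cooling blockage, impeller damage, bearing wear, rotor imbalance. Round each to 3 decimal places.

0.356, 0.212, 0.126, 0.043, 0.263

For each hypothesis, the unnormalized posterior weight is prior × product of the observation likelihoods:
  blade erosion: 0.27 × 0.22 × 0.73 = 0.043362
  cooling blockage: 0.15 × 0.78 × 0.22 = 0.02574
  impeller damage: 0.12 × 0.49 × 0.26 = 0.015288
  bearing wear: 0.26 × 0.29 × 0.07 = 0.005278
  rotor imbalance: 0.20 × 0.39 × 0.41 = 0.03198
Marginal likelihood of the evidence = 0.12165.
P(blade erosion | evidence) = 0.043362 / 0.12165 ≈ 0.356
P(cooling blockage | evidence) = 0.02574 / 0.12165 ≈ 0.212
P(impeller damage | evidence) = 0.015288 / 0.12165 ≈ 0.126
P(bearing wear | evidence) = 0.005278 / 0.12165 ≈ 0.043
P(rotor imbalance | evidence) = 0.03198 / 0.12165 ≈ 0.263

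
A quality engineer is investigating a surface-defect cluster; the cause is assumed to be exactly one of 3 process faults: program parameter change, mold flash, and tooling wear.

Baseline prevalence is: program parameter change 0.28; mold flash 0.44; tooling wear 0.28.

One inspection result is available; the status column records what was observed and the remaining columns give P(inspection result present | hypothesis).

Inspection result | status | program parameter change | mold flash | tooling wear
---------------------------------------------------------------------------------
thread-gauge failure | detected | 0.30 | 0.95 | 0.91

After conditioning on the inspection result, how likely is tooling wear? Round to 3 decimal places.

For each hypothesis, the unnormalized posterior weight is prior × likelihood:
  program parameter change: 0.28 × 0.30 = 0.084
  mold flash: 0.44 × 0.95 = 0.418
  tooling wear: 0.28 × 0.91 = 0.2548
Normalizing constant Z = 0.084 + 0.418 + 0.2548 = 0.7568.
P(tooling wear | evidence) = 0.2548 / 0.7568 ≈ 0.337.

0.337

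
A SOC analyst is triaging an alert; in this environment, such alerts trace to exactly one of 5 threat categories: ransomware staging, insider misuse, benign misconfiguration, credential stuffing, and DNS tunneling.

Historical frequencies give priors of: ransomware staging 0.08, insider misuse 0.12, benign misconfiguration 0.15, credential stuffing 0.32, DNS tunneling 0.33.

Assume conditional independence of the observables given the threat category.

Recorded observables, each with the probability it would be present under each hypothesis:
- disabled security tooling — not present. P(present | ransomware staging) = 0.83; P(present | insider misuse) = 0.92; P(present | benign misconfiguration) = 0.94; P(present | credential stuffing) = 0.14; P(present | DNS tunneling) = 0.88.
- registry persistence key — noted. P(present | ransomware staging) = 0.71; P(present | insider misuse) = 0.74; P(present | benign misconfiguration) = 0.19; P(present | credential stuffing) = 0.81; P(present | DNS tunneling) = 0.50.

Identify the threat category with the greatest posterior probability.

Multiply each prior by the joint likelihood of the observable pattern (using 1 − P(present | H) for each absent observable):
  ransomware staging: 0.08 × (1 − 0.83) × 0.71 = 0.009656
  insider misuse: 0.12 × (1 − 0.92) × 0.74 = 0.007104
  benign misconfiguration: 0.15 × (1 − 0.94) × 0.19 = 0.00171
  credential stuffing: 0.32 × (1 − 0.14) × 0.81 = 0.22291
  DNS tunneling: 0.33 × (1 − 0.88) × 0.50 = 0.0198
Normalizing constant Z = 0.009656 + 0.007104 + 0.00171 + 0.22291 + 0.0198 = 0.26118.
P(ransomware staging | evidence) ≈ 0.009656 / 0.26118 ≈ 0.037
P(insider misuse | evidence) ≈ 0.007104 / 0.26118 ≈ 0.027
P(benign misconfiguration | evidence) ≈ 0.00171 / 0.26118 ≈ 0.007
P(credential stuffing | evidence) ≈ 0.22291 / 0.26118 ≈ 0.853
P(DNS tunneling | evidence) ≈ 0.0198 / 0.26118 ≈ 0.076
The largest is 0.853, so credential stuffing is most probable.

credential stuffing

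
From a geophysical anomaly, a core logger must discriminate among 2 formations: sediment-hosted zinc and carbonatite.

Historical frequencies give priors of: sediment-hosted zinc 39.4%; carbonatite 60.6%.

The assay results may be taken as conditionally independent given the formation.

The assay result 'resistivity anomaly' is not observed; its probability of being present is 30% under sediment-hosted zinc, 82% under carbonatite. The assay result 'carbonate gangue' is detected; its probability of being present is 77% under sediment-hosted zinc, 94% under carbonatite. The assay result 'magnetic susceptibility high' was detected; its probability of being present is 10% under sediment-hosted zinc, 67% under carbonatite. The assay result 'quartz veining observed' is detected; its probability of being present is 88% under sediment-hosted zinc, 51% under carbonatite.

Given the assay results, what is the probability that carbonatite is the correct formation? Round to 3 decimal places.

For each hypothesis, the unnormalized posterior weight is prior × product of the assay result likelihoods (using 1 − P(present | H) for each absent assay result):
  sediment-hosted zinc: 0.394 × (1 − 0.30) × 0.77 × 0.10 × 0.88 = 0.018688
  carbonatite: 0.606 × (1 − 0.82) × 0.94 × 0.67 × 0.51 = 0.035036
The unnormalized weights sum to 0.053724.
P(carbonatite | evidence) = 0.035036 / 0.053724 ≈ 0.652.

0.652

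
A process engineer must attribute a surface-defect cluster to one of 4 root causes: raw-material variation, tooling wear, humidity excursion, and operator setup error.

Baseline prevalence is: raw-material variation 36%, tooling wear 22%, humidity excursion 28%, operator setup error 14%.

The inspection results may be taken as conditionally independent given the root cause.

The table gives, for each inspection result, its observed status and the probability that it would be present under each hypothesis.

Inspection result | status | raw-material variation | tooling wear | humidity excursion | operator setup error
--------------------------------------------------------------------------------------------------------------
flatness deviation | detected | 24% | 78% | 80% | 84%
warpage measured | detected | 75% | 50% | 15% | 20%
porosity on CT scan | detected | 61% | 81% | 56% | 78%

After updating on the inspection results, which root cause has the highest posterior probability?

For each hypothesis, the unnormalized posterior weight is prior × product of the inspection result likelihoods:
  raw-material variation: 0.36 × 0.24 × 0.75 × 0.61 = 0.039528
  tooling wear: 0.22 × 0.78 × 0.50 × 0.81 = 0.069498
  humidity excursion: 0.28 × 0.80 × 0.15 × 0.56 = 0.018816
  operator setup error: 0.14 × 0.84 × 0.20 × 0.78 = 0.018346
Normalizing constant Z = 0.039528 + 0.069498 + 0.018816 + 0.018346 = 0.14619.
P(raw-material variation | evidence) ≈ 0.039528 / 0.14619 ≈ 0.270
P(tooling wear | evidence) ≈ 0.069498 / 0.14619 ≈ 0.475
P(humidity excursion | evidence) ≈ 0.018816 / 0.14619 ≈ 0.129
P(operator setup error | evidence) ≈ 0.018346 / 0.14619 ≈ 0.125
The largest is 0.475, so tooling wear is most probable.

tooling wear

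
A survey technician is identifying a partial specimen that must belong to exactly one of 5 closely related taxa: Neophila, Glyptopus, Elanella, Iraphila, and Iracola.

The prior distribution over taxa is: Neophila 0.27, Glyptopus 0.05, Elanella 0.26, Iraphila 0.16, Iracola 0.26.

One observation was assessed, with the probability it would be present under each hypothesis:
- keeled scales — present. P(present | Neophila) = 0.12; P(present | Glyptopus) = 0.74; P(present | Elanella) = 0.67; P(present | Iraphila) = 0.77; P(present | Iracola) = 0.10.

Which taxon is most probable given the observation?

By Bayes' rule, the unnormalized weight for each hypothesis is prior × likelihood:
  Neophila: 0.27 × 0.12 = 0.0324
  Glyptopus: 0.05 × 0.74 = 0.037
  Elanella: 0.26 × 0.67 = 0.1742
  Iraphila: 0.16 × 0.77 = 0.1232
  Iracola: 0.26 × 0.10 = 0.026
The unnormalized weights sum to 0.3928.
P(Neophila | evidence) ≈ 0.0324 / 0.3928 ≈ 0.082
P(Glyptopus | evidence) ≈ 0.037 / 0.3928 ≈ 0.094
P(Elanella | evidence) ≈ 0.1742 / 0.3928 ≈ 0.443
P(Iraphila | evidence) ≈ 0.1232 / 0.3928 ≈ 0.314
P(Iracola | evidence) ≈ 0.026 / 0.3928 ≈ 0.066
The largest is 0.443, so Elanella is most probable.

Elanella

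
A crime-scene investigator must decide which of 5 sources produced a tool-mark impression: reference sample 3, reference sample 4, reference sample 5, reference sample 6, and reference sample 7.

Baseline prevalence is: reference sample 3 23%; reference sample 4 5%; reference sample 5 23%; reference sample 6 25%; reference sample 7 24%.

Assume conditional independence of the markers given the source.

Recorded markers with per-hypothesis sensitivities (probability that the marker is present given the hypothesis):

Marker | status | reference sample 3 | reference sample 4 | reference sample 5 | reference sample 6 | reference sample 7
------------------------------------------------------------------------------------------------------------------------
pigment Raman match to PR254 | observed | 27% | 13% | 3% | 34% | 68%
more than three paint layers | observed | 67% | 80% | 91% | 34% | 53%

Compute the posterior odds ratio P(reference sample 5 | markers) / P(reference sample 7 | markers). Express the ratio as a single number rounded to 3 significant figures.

0.0726

Posterior odds equal prior odds times the likelihood ratio; only the two competing hypotheses matter.
  reference sample 5: 0.23 × 0.03 × 0.91 = 0.006279
  reference sample 7: 0.24 × 0.68 × 0.53 = 0.086496
Posterior odds = 0.006279 / 0.086496 ≈ 0.0726.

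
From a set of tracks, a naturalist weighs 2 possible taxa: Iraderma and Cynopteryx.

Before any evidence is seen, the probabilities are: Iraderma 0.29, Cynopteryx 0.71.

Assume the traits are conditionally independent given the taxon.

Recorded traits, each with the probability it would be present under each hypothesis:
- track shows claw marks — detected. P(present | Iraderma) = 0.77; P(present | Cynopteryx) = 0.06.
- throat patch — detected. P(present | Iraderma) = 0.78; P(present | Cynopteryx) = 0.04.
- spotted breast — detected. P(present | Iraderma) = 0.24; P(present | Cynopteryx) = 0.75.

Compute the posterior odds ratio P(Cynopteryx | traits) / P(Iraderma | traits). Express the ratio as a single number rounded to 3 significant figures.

0.0306

Unnormalized posterior weight (prior times the trait likelihoods) for each of the two hypotheses:
  Cynopteryx: 0.71 × 0.06 × 0.04 × 0.75 = 0.001278
  Iraderma: 0.29 × 0.77 × 0.78 × 0.24 = 0.041802
Odds(Cynopteryx : Iraderma) = 0.001278 / 0.041802 ≈ 0.0306.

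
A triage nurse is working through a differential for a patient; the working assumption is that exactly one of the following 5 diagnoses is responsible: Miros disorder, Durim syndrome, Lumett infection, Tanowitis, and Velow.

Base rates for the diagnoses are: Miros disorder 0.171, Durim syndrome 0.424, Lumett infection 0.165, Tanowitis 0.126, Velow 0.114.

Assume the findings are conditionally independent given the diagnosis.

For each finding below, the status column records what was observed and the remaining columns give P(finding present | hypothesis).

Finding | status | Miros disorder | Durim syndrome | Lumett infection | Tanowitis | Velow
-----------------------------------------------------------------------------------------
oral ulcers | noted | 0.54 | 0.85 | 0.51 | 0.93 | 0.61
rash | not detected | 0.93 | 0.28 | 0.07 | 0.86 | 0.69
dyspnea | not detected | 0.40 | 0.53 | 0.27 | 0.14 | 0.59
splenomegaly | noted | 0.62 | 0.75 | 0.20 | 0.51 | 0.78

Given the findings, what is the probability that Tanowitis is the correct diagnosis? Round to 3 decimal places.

0.060

Multiply each prior by the joint likelihood of the evidence pattern (using 1 − P(present | H) for each absent finding):
  Miros disorder: 0.171 × 0.54 × (1 − 0.93) × (1 − 0.40) × 0.62 = 0.0024045
  Durim syndrome: 0.424 × 0.85 × (1 − 0.28) × (1 − 0.53) × 0.75 = 0.09147
  Lumett infection: 0.165 × 0.51 × (1 − 0.07) × (1 − 0.27) × 0.20 = 0.011426
  Tanowitis: 0.126 × 0.93 × (1 − 0.86) × (1 − 0.14) × 0.51 = 0.0071953
  Velow: 0.114 × 0.61 × (1 − 0.69) × (1 − 0.59) × 0.78 = 0.0068941
Marginal likelihood of the evidence = 0.11939.
P(Tanowitis | evidence) = 0.0071953 / 0.11939 ≈ 0.060.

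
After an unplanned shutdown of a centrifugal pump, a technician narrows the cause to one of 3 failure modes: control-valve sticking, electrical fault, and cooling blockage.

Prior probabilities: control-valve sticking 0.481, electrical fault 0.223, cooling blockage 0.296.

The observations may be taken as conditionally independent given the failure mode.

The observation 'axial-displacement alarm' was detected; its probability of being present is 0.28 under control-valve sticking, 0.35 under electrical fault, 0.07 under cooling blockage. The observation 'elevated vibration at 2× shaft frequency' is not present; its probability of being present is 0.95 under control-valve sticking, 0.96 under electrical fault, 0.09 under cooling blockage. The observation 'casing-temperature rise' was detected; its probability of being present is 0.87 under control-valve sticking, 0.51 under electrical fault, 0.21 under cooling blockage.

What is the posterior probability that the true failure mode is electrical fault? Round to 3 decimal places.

By Bayes' rule with conditional independence, the unnormalized weight for each hypothesis is prior × ∏ likelihoods (using 1 − P(present | H) for each absent observation):
  control-valve sticking: 0.481 × 0.28 × (1 − 0.95) × 0.87 = 0.0058586
  electrical fault: 0.223 × 0.35 × (1 − 0.96) × 0.51 = 0.0015922
  cooling blockage: 0.296 × 0.07 × (1 − 0.09) × 0.21 = 0.0039596
Normalizing constant Z = 0.0058586 + 0.0015922 + 0.0039596 = 0.01141.
P(electrical fault | evidence) = 0.0015922 / 0.01141 ≈ 0.140.

0.140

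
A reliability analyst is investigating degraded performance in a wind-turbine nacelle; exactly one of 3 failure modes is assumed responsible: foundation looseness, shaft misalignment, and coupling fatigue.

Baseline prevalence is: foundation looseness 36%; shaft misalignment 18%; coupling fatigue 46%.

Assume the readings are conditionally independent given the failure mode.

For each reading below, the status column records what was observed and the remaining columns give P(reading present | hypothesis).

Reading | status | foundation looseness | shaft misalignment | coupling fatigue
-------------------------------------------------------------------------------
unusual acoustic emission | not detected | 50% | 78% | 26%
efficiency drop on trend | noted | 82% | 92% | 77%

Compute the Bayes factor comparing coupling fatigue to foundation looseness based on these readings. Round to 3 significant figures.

Take the product of per-reading likelihoods under each hypothesis (using 1 − P(present | H) for each absent reading), then divide.
  coupling fatigue: (1 − 0.26) × 0.77 = 0.5698
  foundation looseness: (1 − 0.50) × 0.82 = 0.41
Bayes factor = 0.5698 / 0.41 ≈ 1.39

1.39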